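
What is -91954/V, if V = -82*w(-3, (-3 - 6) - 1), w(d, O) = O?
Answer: -45977/410 ≈ -112.14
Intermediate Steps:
V = 820 (V = -82*((-3 - 6) - 1) = -82*(-9 - 1) = -82*(-10) = 820)
-91954/V = -91954/820 = -91954*1/820 = -45977/410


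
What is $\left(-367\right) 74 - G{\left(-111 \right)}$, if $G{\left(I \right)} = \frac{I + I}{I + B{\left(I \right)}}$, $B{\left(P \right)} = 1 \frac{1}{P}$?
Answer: $- \frac{167332759}{6161} \approx -27160.0$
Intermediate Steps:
$B{\left(P \right)} = \frac{1}{P}$
$G{\left(I \right)} = \frac{2 I}{I + \frac{1}{I}}$ ($G{\left(I \right)} = \frac{I + I}{I + \frac{1}{I}} = \frac{2 I}{I + \frac{1}{I}}$)
$\left(-367\right) 74 - G{\left(-111 \right)} = \left(-367\right) 74 - \frac{2 \left(-111\right)^{2}}{1 + \left(-111\right)^{2}} = -27158 - 2 \cdot 12321 \frac{1}{1 + 12321} = -27158 - 2 \cdot 12321 \cdot \frac{1}{12322} = -27158 - \frac{12321}{6161} = - \frac{167332759}{6161}$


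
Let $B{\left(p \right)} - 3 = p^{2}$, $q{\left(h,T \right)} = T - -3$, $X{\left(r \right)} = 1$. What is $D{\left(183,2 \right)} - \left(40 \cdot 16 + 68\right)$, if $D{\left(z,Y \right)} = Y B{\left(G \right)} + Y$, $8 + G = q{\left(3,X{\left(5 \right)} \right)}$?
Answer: $-668$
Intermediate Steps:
$q{\left(h,T \right)} = 3 + T$ ($q{\left(h,T \right)} = T + 3 = 3 + T$)
$G = -4$ ($G = -8 + \left(3 + 1\right) = -8 + 4 = -4$)
$B{\left(p \right)} = 3 + p^{2}$
$D{\left(z,Y \right)} = 20 Y$ ($D{\left(z,Y \right)} = Y \left(3 + \left(-4\right)^{2}\right) + Y = Y \left(3 + 16\right) + Y = Y 19 + Y = 19 Y + Y = 20 Y$)
$D{\left(183,2 \right)} - \left(40 \cdot 16 + 68\right) = 20 \cdot 2 - \left(40 \cdot 16 + 68\right) = 40 - \left(640 + 68\right) = 40 - 708 = -668$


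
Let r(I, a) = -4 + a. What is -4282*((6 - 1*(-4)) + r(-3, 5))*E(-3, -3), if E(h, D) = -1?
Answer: 47102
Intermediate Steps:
-4282*((6 - 1*(-4)) + r(-3, 5))*E(-3, -3) = -4282*((6 - 1*(-4)) + (-4 + 5))*(-1) = -4282*((6 + 4) + 1)*(-1) = -4282*(10 + 1)*(-1) = -47102*(-1) = -4282*(-11) = 47102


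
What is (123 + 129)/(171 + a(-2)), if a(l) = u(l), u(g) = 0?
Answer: 28/19 ≈ 1.4737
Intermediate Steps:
a(l) = 0
(123 + 129)/(171 + a(-2)) = (123 + 129)/(171 + 0) = 252/171 = 252*(1/171) = 28/19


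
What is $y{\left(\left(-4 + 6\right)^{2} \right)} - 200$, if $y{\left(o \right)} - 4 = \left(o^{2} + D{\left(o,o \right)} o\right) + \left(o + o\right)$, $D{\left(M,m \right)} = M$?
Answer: $-156$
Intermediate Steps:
$y{\left(o \right)} = 4 + 2 o + 2 o^{2}$ ($y{\left(o \right)} = 4 + \left(\left(o^{2} + o o\right) + \left(o + o\right)\right) = 4 + \left(\left(o^{2} + o^{2}\right) + 2 o\right) = 4 + \left(2 o^{2} + 2 o\right) = 4 + \left(2 o + 2 o^{2}\right) = 4 + 2 o + 2 o^{2}$)
$y{\left(\left(-4 + 6\right)^{2} \right)} - 200 = \left(4 + 2 \left(-4 + 6\right)^{2} + 2 \left(\left(-4 + 6\right)^{2}\right)^{2}\right) - 200 = \left(4 + 2 \cdot 2^{2} + 2 \left(2^{2}\right)^{2}\right) - 200 = \left(4 + 2 \cdot 4 + 2 \cdot 4^{2}\right) - 200 = \left(4 + 8 + 2 \cdot 16\right) - 200 = \left(4 + 8 + 32\right) - 200 = 44 - 200 = -156$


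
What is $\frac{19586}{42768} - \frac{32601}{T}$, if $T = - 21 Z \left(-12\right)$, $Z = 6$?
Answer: $- \frac{789737}{37422} \approx -21.104$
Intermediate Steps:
$T = 1512$ ($T = \left(-21\right) 6 \left(-12\right) = \left(-126\right) \left(-12\right) = 1512$)
$\frac{19586}{42768} - \frac{32601}{T} = \frac{19586}{42768} - \frac{32601}{1512} = 19586 \cdot \frac{1}{42768} - \frac{10867}{504} = \frac{9793}{21384} - \frac{10867}{504} = - \frac{789737}{37422}$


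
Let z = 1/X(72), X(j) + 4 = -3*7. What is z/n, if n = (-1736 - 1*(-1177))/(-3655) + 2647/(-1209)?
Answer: 20553/1046390 ≈ 0.019642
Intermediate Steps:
X(j) = -25 (X(j) = -4 - 3*7 = -4 - 21 = -25)
z = -1/25 (z = 1/(-25) = -1/25 ≈ -0.040000)
n = -209278/102765 (n = (-1736 + 1177)*(-1/3655) + 2647*(-1/1209) = -559*(-1/3655) - 2647/1209 = 13/85 - 2647/1209 = -209278/102765 ≈ -2.0365)
z/n = -1/(25*(-209278/102765)) = -1/25*(-102765/209278) = 20553/1046390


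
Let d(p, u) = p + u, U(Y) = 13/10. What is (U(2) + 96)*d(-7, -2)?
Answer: -8757/10 ≈ -875.70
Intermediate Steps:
U(Y) = 13/10 (U(Y) = 13*(1/10) = 13/10)
(U(2) + 96)*d(-7, -2) = (13/10 + 96)*(-7 - 2) = (973/10)*(-9) = -8757/10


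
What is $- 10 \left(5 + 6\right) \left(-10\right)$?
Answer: $1100$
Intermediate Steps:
$- 10 \left(5 + 6\right) \left(-10\right) = - 10 \cdot 11 \left(-10\right) = \left(-10\right) \left(-110\right) = 1100$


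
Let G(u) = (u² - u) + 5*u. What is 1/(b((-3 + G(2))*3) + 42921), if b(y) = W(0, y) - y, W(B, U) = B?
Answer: 1/42894 ≈ 2.3313e-5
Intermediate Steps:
G(u) = u² + 4*u
b(y) = -y (b(y) = 0 - y = -y)
1/(b((-3 + G(2))*3) + 42921) = 1/(-(-3 + 2*(4 + 2))*3 + 42921) = 1/(-(-3 + 2*6)*3 + 42921) = 1/(-(-3 + 12)*3 + 42921) = 1/(-9*3 + 42921) = 1/(-1*27 + 42921) = 1/(-27 + 42921) = 1/42894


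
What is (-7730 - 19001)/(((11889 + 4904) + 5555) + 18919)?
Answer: -26731/41267 ≈ -0.64776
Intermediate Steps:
(-7730 - 19001)/(((11889 + 4904) + 5555) + 18919) = -26731/((16793 + 5555) + 18919) = -26731/(22348 + 18919) = -26731/41267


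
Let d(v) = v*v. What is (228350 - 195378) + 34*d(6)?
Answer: 34196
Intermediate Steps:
d(v) = v²
(228350 - 195378) + 34*d(6) = (228350 - 195378) + 34*6² = 32972 + 34*36 = 32972 + 1224 = 34196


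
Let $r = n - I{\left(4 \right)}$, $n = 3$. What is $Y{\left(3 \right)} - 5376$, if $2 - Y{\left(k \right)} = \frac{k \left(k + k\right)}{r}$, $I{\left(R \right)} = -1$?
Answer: $- \frac{10757}{2} \approx -5378.5$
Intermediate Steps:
$r = 4$ ($r = 3 - -1 = 3 + 1 = 4$)
$Y{\left(k \right)} = 2 - \frac{k^{2}}{2}$ ($Y{\left(k \right)} = 2 - \frac{k \left(k + k\right)}{4} = 2 - k 2 k \frac{1}{4} = 2 - 2 k^{2} \cdot \frac{1}{4} = 2 - \frac{k^{2}}{2}$)
$Y{\left(3 \right)} - 5376 = \left(2 - \frac{3^{2}}{2}\right) - 5376 = \left(2 - \frac{9}{2}\right) - 5376 = - \frac{5}{2} - 5376 = - \frac{10757}{2}$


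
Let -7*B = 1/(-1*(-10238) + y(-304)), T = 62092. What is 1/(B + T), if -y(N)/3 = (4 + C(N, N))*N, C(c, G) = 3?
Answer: 116354/7224652567 ≈ 1.6105e-5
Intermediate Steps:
y(N) = -21*N (y(N) = -3*(4 + 3)*N = -21*N)
B = -1/116354 (B = -1/(7*(-1*(-10238) - 21*(-304))) = -1/(7*(10238 + 6384)) = -⅐/16622 = -⅐*1/16622 = -1/116354 ≈ -8.5945e-6)
1/(B + T) = 1/(-1/116354 + 62092) = 1/(7224652567/116354) = 116354/7224652567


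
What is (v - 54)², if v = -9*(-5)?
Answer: 81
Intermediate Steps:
v = 45
(v - 54)² = (45 - 54)² = (-9)² = 81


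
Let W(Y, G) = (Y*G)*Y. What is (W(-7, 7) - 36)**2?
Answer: 94249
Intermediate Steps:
W(Y, G) = G*Y**2 (W(Y, G) = (G*Y)*Y = G*Y**2)
(W(-7, 7) - 36)**2 = (7*(-7)**2 - 36)**2 = (7*49 - 36)**2 = (343 - 36)**2 = 307**2 = 94249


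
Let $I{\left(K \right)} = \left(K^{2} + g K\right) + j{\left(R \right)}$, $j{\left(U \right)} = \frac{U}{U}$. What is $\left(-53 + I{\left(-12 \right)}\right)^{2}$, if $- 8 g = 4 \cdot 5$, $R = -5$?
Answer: $14884$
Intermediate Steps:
$g = - \frac{5}{2}$ ($g = - \frac{4 \cdot 5}{8} = \left(- \frac{1}{8}\right) 20 = - \frac{5}{2} \approx -2.5$)
$j{\left(U \right)} = 1$
$I{\left(K \right)} = 1 + K^{2} - \frac{5 K}{2}$ ($I{\left(K \right)} = \left(K^{2} - \frac{5 K}{2}\right) + 1 = 1 + K^{2} - \frac{5 K}{2}$)
$\left(-53 + I{\left(-12 \right)}\right)^{2} = \left(-53 + \left(1 + \left(-12\right)^{2} - -30\right)\right)^{2} = \left(-53 + \left(1 + 144 + 30\right)\right)^{2} = \left(-53 + 175\right)^{2} = 122^{2} = 14884$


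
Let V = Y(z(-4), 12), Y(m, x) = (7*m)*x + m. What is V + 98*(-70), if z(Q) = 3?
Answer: -6605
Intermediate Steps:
Y(m, x) = m + 7*m*x (Y(m, x) = 7*m*x + m = m + 7*m*x)
V = 255 (V = 3*(1 + 7*12) = 3*(1 + 84) = 3*85 = 255)
V + 98*(-70) = 255 + 98*(-70) = 255 - 6860 = -6605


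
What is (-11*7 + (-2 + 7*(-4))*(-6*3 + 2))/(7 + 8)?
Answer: 403/15 ≈ 26.867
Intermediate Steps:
(-11*7 + (-2 + 7*(-4))*(-6*3 + 2))/(7 + 8) = (-77 + (-2 - 28)*(-18 + 2))/15 = (-77 - 30*(-16))/15 = (-77 + 480)/15 = (1/15)*403 = 403/15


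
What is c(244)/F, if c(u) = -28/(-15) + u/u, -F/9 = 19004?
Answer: -43/2565540 ≈ -1.6761e-5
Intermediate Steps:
F = -171036 (F = -9*19004 = -171036)
c(u) = 43/15 (c(u) = -28*(-1/15) + 1 = 28/15 + 1 = 43/15)
c(244)/F = (43/15)/(-171036) = (43/15)*(-1/171036) = -43/2565540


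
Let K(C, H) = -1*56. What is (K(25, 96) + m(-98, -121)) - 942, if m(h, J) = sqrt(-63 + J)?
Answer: -998 + 2*I*sqrt(46) ≈ -998.0 + 13.565*I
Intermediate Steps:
K(C, H) = -56
(K(25, 96) + m(-98, -121)) - 942 = (-56 + sqrt(-63 - 121)) - 942 = (-56 + sqrt(-184)) - 942 = (-56 + 2*I*sqrt(46)) - 942 = -998 + 2*I*sqrt(46)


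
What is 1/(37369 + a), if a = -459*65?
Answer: 1/7534 ≈ 0.00013273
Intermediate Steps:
a = -29835
1/(37369 + a) = 1/(37369 - 29835) = 1/7534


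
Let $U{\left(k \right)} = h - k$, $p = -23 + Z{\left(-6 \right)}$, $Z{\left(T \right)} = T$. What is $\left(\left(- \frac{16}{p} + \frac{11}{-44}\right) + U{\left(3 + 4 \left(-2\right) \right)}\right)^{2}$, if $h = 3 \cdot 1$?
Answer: $\frac{927369}{13456} \approx 68.919$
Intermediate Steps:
$h = 3$
$p = -29$ ($p = -23 - 6 = -29$)
$U{\left(k \right)} = 3 - k$
$\left(\left(- \frac{16}{p} + \frac{11}{-44}\right) + U{\left(3 + 4 \left(-2\right) \right)}\right)^{2} = \left(\left(- \frac{16}{-29} + \frac{11}{-44}\right) + \left(3 - \left(3 + 4 \left(-2\right)\right)\right)\right)^{2} = \left(\left(\left(-16\right) \left(- \frac{1}{29}\right) + 11 \left(- \frac{1}{44}\right)\right) + \left(3 - \left(3 - 8\right)\right)\right)^{2} = \left(\left(\frac{16}{29} - \frac{1}{4}\right) + \left(3 - -5\right)\right)^{2} = \left(\frac{35}{116} + \left(3 + 5\right)\right)^{2} = \left(\frac{35}{116} + 8\right)^{2} = \left(\frac{963}{116}\right)^{2} = \frac{927369}{13456}$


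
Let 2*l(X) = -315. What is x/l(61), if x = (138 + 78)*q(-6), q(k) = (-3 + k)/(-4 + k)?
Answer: -216/175 ≈ -1.2343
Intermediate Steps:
l(X) = -315/2 (l(X) = (1/2)*(-315) = -315/2)
q(k) = (-3 + k)/(-4 + k)
x = 972/5 (x = (138 + 78)*((-3 - 6)/(-4 - 6)) = 216*(-9/(-10)) = 216*(-1/10*(-9)) = 216*(9/10) = 972/5 ≈ 194.40)
x/l(61) = 972/(5*(-315/2)) = (972/5)*(-2/315) = -216/175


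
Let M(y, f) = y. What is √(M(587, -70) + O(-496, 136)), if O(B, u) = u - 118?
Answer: 11*√5 ≈ 24.597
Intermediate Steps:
O(B, u) = -118 + u
√(M(587, -70) + O(-496, 136)) = √(587 + (-118 + 136)) = √(587 + 18) = √605 = 11*√5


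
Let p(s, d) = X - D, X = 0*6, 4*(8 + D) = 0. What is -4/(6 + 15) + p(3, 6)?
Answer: 164/21 ≈ 7.8095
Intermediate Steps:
D = -8 (D = -8 + (¼)*0 = -8 + 0 = -8)
X = 0
p(s, d) = 8 (p(s, d) = 0 - 1*(-8) = 0 + 8 = 8)
-4/(6 + 15) + p(3, 6) = -4/(6 + 15) + 8 = -4/21 + 8 = 164/21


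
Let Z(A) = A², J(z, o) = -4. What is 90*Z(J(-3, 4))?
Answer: 1440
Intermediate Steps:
90*Z(J(-3, 4)) = 90*(-4)² = 90*16 = 1440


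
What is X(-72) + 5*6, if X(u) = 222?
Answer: 252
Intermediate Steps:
X(-72) + 5*6 = 222 + 5*6 = 222 + 30 = 252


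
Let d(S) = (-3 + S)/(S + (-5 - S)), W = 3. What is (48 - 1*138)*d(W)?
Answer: 0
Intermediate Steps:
d(S) = ⅗ - S/5 (d(S) = (-3 + S)/(-5) = (-3 + S)*(-⅕) = ⅗ - S/5)
(48 - 1*138)*d(W) = (48 - 1*138)*(⅗ - ⅕*3) = (48 - 138)*(⅗ - ⅗) = -90*0 = 0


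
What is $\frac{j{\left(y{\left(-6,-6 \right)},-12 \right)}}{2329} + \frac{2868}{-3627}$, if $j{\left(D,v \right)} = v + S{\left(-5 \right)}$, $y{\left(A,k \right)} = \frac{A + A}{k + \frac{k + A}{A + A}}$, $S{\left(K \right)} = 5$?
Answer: $- \frac{2234987}{2815761} \approx -0.79374$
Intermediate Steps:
$y{\left(A,k \right)} = \frac{2 A}{k + \frac{A + k}{2 A}}$
$j{\left(D,v \right)} = 5 + v$ ($j{\left(D,v \right)} = v + 5 = 5 + v$)
$\frac{j{\left(y{\left(-6,-6 \right)},-12 \right)}}{2329} + \frac{2868}{-3627} = \frac{5 - 12}{2329} + \frac{2868}{-3627} = \left(-7\right) \frac{1}{2329} + 2868 \left(- \frac{1}{3627}\right) = - \frac{7}{2329} - \frac{956}{1209} = - \frac{2234987}{2815761}$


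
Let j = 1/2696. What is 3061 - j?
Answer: 8252455/2696 ≈ 3061.0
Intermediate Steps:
j = 1/2696 ≈ 0.00037092
3061 - j = 3061 - 1*1/2696 = 3061 - 1/2696 = 8252455/2696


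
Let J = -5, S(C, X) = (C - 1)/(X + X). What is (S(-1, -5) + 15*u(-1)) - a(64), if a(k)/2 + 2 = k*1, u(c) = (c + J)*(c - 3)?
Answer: 1181/5 ≈ 236.20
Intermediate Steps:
S(C, X) = (-1 + C)/(2*X) (S(C, X) = (-1 + C)/((2*X)) = (-1 + C)*(1/(2*X)) = (-1 + C)/(2*X))
u(c) = (-5 + c)*(-3 + c) (u(c) = (c - 5)*(c - 3) = (-5 + c)*(-3 + c))
a(k) = -4 + 2*k (a(k) = -4 + 2*(k*1) = -4 + 2*k)
(S(-1, -5) + 15*u(-1)) - a(64) = ((½)*(-1 - 1)/(-5) + 15*(15 + (-1)² - 8*(-1))) - (-4 + 2*64) = ((½)*(-⅕)*(-2) + 15*(15 + 1 + 8)) - (-4 + 128) = (⅕ + 15*24) - 1*124 = (⅕ + 360) - 124 = 1801/5 - 124 = 1181/5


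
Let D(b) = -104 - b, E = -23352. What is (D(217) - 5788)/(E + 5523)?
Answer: 6109/17829 ≈ 0.34264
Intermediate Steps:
(D(217) - 5788)/(E + 5523) = ((-104 - 1*217) - 5788)/(-23352 + 5523) = ((-104 - 217) - 5788)/(-17829) = (-321 - 5788)*(-1/17829) = -6109*(-1/17829) = 6109/17829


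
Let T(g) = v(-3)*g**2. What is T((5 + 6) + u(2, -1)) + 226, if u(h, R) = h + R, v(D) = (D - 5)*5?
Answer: -5534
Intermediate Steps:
v(D) = -25 + 5*D (v(D) = (-5 + D)*5 = -25 + 5*D)
u(h, R) = R + h
T(g) = -40*g**2 (T(g) = (-25 + 5*(-3))*g**2 = (-25 - 15)*g**2 = -40*g**2)
T((5 + 6) + u(2, -1)) + 226 = -40*((5 + 6) + (-1 + 2))**2 + 226 = -40*(11 + 1)**2 + 226 = -40*12**2 + 226 = -40*144 + 226 = -5760 + 226 = -5534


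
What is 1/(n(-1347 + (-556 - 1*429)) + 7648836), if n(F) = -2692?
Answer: 1/7646144 ≈ 1.3078e-7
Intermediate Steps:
1/(n(-1347 + (-556 - 1*429)) + 7648836) = 1/(-2692 + 7648836) = 1/7646144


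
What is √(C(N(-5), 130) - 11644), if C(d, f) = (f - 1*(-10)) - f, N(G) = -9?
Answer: I*√11634 ≈ 107.86*I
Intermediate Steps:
C(d, f) = 10 (C(d, f) = (f + 10) - f = (10 + f) - f = 10)
√(C(N(-5), 130) - 11644) = √(10 - 11644) = √(-11634) = I*√11634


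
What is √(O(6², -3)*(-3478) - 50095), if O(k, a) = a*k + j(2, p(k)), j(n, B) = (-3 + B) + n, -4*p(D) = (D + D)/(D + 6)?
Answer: √16194381/7 ≈ 574.89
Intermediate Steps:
p(D) = -D/(2*(6 + D)) (p(D) = -(D + D)/(4*(D + 6)) = -2*D/(4*(6 + D)) = -D/(2*(6 + D)))
j(n, B) = -3 + B + n
O(k, a) = -1 + a*k - k/(12 + 2*k) (O(k, a) = a*k + (-3 - k/(12 + 2*k) + 2) = a*k + (-1 - k/(12 + 2*k)) = -1 + a*k - k/(12 + 2*k))
√(O(6², -3)*(-3478) - 50095) = √(((-½*6² + (-1 - 3*6²)*(6 + 6²))/(6 + 6²))*(-3478) - 50095) = √(((-½*36 + (-1 - 3*36)*(6 + 36))/(6 + 36))*(-3478) - 50095) = √(((-18 + (-1 - 108)*42)/42)*(-3478) - 50095) = √(((-18 - 109*42)/42)*(-3478) - 50095) = √(((-18 - 4578)/42)*(-3478) - 50095) = √(((1/42)*(-4596))*(-3478) - 50095) = √(-766/7*(-3478) - 50095) = √(2664148/7 - 50095) = √(2313483/7) = √16194381/7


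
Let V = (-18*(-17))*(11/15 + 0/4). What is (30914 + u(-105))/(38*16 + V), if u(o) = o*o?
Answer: 209695/4162 ≈ 50.383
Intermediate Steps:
u(o) = o²
V = 1122/5 (V = 306*(11*(1/15) + 0*(¼)) = 306*(11/15 + 0) = 306*(11/15) = 1122/5 ≈ 224.40)
(30914 + u(-105))/(38*16 + V) = (30914 + (-105)²)/(38*16 + 1122/5) = (30914 + 11025)/(608 + 1122/5) = 41939/(4162/5) = 41939*(5/4162) = 209695/4162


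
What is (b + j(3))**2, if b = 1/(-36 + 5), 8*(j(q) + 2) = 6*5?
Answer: 45369/15376 ≈ 2.9506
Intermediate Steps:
j(q) = 7/4 (j(q) = -2 + (6*5)/8 = -2 + (1/8)*30 = -2 + 15/4 = 7/4)
b = -1/31 (b = 1/(-31) = -1/31 ≈ -0.032258)
(b + j(3))**2 = (-1/31 + 7/4)**2 = (213/124)**2 = 45369/15376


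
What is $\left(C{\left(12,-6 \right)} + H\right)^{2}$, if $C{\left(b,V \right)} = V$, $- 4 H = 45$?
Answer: $\frac{4761}{16} \approx 297.56$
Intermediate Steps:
$H = - \frac{45}{4}$ ($H = \left(- \frac{1}{4}\right) 45 = - \frac{45}{4} \approx -11.25$)
$\left(C{\left(12,-6 \right)} + H\right)^{2} = \left(-6 - \frac{45}{4}\right)^{2} = \left(- \frac{69}{4}\right)^{2} = \frac{4761}{16}$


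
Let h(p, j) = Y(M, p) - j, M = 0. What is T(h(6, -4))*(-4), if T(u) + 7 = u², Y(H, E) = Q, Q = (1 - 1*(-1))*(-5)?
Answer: -116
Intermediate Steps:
Q = -10 (Q = (1 + 1)*(-5) = 2*(-5) = -10)
Y(H, E) = -10
h(p, j) = -10 - j
T(u) = -7 + u²
T(h(6, -4))*(-4) = (-7 + (-10 - 1*(-4))²)*(-4) = (-7 + (-10 + 4)²)*(-4) = (-7 + (-6)²)*(-4) = (-7 + 36)*(-4) = 29*(-4) = -116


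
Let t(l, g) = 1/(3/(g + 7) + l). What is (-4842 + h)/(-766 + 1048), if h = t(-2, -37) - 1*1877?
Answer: -141109/5922 ≈ -23.828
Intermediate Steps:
t(l, g) = 1/(l + 3/(7 + g)) (t(l, g) = 1/(3/(7 + g) + l) = 1/(l + 3/(7 + g)))
h = -39427/21 (h = (7 - 37)/(3 + 7*(-2) - 37*(-2)) - 1*1877 = -30/(3 - 14 + 74) - 1877 = -30/63 - 1877 = (1/63)*(-30) - 1877 = -10/21 - 1877 = -39427/21 ≈ -1877.5)
(-4842 + h)/(-766 + 1048) = (-4842 - 39427/21)/(-766 + 1048) = -141109/21/282 = -141109/21*1/282 = -141109/5922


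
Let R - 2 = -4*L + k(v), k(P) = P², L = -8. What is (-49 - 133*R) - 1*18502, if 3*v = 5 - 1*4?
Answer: -207790/9 ≈ -23088.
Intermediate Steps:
v = ⅓ (v = (5 - 1*4)/3 = (5 - 4)/3 = (⅓)*1 = ⅓ ≈ 0.33333)
R = 307/9 (R = 2 + (-4*(-8) + (⅓)²) = 2 + (32 + ⅑) = 2 + 289/9 = 307/9 ≈ 34.111)
(-49 - 133*R) - 1*18502 = (-49 - 133*307/9) - 1*18502 = (-49 - 40831/9) - 18502 = -41272/9 - 18502 = -207790/9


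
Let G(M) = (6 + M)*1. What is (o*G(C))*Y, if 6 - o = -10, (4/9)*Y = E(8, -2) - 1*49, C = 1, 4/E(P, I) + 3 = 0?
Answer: -12684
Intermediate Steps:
E(P, I) = -4/3 (E(P, I) = 4/(-3 + 0) = 4/(-3) = 4*(-⅓) = -4/3)
G(M) = 6 + M
Y = -453/4 (Y = 9*(-4/3 - 1*49)/4 = 9*(-4/3 - 49)/4 = (9/4)*(-151/3) = -453/4 ≈ -113.25)
o = 16 (o = 6 - 1*(-10) = 6 + 10 = 16)
(o*G(C))*Y = (16*(6 + 1))*(-453/4) = (16*7)*(-453/4) = 112*(-453/4) = -12684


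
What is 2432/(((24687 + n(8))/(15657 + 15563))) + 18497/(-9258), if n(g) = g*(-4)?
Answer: 140495298557/45651198 ≈ 3077.6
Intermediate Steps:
n(g) = -4*g
2432/(((24687 + n(8))/(15657 + 15563))) + 18497/(-9258) = 2432/(((24687 - 4*8)/(15657 + 15563))) + 18497/(-9258) = 2432/(((24687 - 32)/31220)) + 18497*(-1/9258) = 2432/((24655*(1/31220))) - 18497/9258 = 2432/(4931/6244) - 18497/9258 = 2432*(6244/4931) - 18497/9258 = 15185408/4931 - 18497/9258 = 140495298557/45651198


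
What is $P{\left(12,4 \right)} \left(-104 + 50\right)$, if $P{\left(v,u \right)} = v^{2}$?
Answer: $-7776$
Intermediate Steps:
$P{\left(12,4 \right)} \left(-104 + 50\right) = 12^{2} \left(-104 + 50\right) = 144 \left(-54\right) = -7776$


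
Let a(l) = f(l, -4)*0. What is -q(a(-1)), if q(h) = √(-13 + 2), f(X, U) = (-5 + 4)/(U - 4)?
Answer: -I*√11 ≈ -3.3166*I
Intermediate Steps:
f(X, U) = -1/(-4 + U)
a(l) = 0 (a(l) = -1/(-4 - 4)*0 = -1/(-8)*0 = -1*(-⅛)*0 = (⅛)*0 = 0)
q(h) = I*√11 (q(h) = √(-11) = I*√11)
-q(a(-1)) = -I*√11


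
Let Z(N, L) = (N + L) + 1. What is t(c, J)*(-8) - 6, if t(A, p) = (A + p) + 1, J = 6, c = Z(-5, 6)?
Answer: -78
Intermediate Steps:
Z(N, L) = 1 + L + N (Z(N, L) = (L + N) + 1 = 1 + L + N)
c = 2 (c = 1 + 6 - 5 = 2)
t(A, p) = 1 + A + p
t(c, J)*(-8) - 6 = (1 + 2 + 6)*(-8) - 6 = 9*(-8) - 6 = -72 - 6 = -78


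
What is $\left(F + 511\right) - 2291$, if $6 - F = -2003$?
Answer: $229$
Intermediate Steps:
$F = 2009$ ($F = 6 - -2003 = 6 + 2003 = 2009$)
$\left(F + 511\right) - 2291 = \left(2009 + 511\right) - 2291 = 2520 - 2291 = 229$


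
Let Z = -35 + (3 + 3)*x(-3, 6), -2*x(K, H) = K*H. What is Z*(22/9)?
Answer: 418/9 ≈ 46.444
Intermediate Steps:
x(K, H) = -H*K/2 (x(K, H) = -K*H/2 = -H*K/2)
Z = 19 (Z = -35 + (3 + 3)*(-1/2*6*(-3)) = -35 + 6*9 = -35 + 54 = 19)
Z*(22/9) = 19*(22/9) = 418/9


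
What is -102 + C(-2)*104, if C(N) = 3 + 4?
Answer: 626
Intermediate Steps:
C(N) = 7
-102 + C(-2)*104 = -102 + 7*104 = -102 + 728 = 626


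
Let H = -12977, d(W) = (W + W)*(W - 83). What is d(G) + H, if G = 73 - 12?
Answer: -15661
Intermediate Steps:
G = 61
d(W) = 2*W*(-83 + W) (d(W) = (2*W)*(-83 + W) = 2*W*(-83 + W))
d(G) + H = 2*61*(-83 + 61) - 12977 = 2*61*(-22) - 12977 = -2684 - 12977 = -15661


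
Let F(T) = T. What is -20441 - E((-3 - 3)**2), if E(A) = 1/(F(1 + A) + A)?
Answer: -1492194/73 ≈ -20441.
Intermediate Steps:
E(A) = 1/(1 + 2*A) (E(A) = 1/((1 + A) + A) = 1/(1 + 2*A))
-20441 - E((-3 - 3)**2) = -20441 - 1/(1 + 2*(-3 - 3)**2) = -20441 - 1/(1 + 2*(-6)**2) = -20441 - 1/(1 + 2*36) = -20441 - 1/(1 + 72) = -20441 - 1/73 = -1492194/73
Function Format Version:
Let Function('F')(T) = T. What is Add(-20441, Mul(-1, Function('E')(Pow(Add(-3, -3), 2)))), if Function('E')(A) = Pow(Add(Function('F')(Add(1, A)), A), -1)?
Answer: Rational(-1492194, 73) ≈ -20441.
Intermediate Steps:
Function('E')(A) = Pow(Add(1, Mul(2, A)), -1) (Function('E')(A) = Pow(Add(Add(1, A), A), -1) = Pow(Add(1, Mul(2, A)), -1))
Add(-20441, Mul(-1, Function('E')(Pow(Add(-3, -3), 2)))) = Add(-20441, Mul(-1, Pow(Add(1, Mul(2, Pow(Add(-3, -3), 2))), -1))) = Add(-20441, Mul(-1, Pow(Add(1, Mul(2, Pow(-6, 2))), -1))) = Add(-20441, Mul(-1, Pow(Add(1, Mul(2, 36)), -1))) = Add(-20441, Mul(-1, Pow(Add(1, 72), -1))) = Add(-20441, Mul(-1, Pow(73, -1))) = Add(-20441, Mul(-1, Rational(1, 73))) = Add(-20441, Rational(-1, 73)) = Rational(-1492194, 73)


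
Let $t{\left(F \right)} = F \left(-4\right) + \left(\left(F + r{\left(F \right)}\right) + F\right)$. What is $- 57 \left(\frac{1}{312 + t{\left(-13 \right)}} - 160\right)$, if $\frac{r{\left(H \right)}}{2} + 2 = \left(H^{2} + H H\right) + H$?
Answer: $\frac{2991341}{328} \approx 9119.9$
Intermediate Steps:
$r{\left(H \right)} = -4 + 2 H + 4 H^{2}$ ($r{\left(H \right)} = -4 + 2 \left(\left(H^{2} + H H\right) + H\right) = -4 + 2 \left(\left(H^{2} + H^{2}\right) + H\right) = -4 + 2 \left(2 H^{2} + H\right) = -4 + 2 \left(H + 2 H^{2}\right) = -4 + \left(2 H + 4 H^{2}\right) = -4 + 2 H + 4 H^{2}$)
$t{\left(F \right)} = -4 + 4 F^{2}$ ($t{\left(F \right)} = F \left(-4\right) + \left(\left(F + \left(-4 + 2 F + 4 F^{2}\right)\right) + F\right) = - 4 F + \left(\left(-4 + 3 F + 4 F^{2}\right) + F\right) = - 4 F + \left(-4 + 4 F + 4 F^{2}\right) = -4 + 4 F^{2}$)
$- 57 \left(\frac{1}{312 + t{\left(-13 \right)}} - 160\right) = - 57 \left(\frac{1}{312 - \left(4 - 4 \left(-13\right)^{2}\right)} - 160\right) = - 57 \left(\frac{1}{312 + \left(-4 + 4 \cdot 169\right)} - 160\right) = - 57 \left(\frac{1}{312 + \left(-4 + 676\right)} - 160\right) = - 57 \left(\frac{1}{312 + 672} - 160\right) = - 57 \left(\frac{1}{984} - 160\right) = \left(-57\right) \left(- \frac{157439}{984}\right) = \frac{2991341}{328}$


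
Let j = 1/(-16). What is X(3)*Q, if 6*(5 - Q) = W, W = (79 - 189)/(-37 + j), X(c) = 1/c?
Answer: 8015/5337 ≈ 1.5018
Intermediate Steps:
j = -1/16 ≈ -0.062500
W = 1760/593 (W = (79 - 189)/(-37 - 1/16) = -110/(-593/16) = -110*(-16/593) = 1760/593 ≈ 2.9680)
Q = 8015/1779 (Q = 5 - 1/6*1760/593 = 5 - 880/1779 = 8015/1779 ≈ 4.5053)
X(3)*Q = (8015/1779)/3 = (1/3)*(8015/1779) = 8015/5337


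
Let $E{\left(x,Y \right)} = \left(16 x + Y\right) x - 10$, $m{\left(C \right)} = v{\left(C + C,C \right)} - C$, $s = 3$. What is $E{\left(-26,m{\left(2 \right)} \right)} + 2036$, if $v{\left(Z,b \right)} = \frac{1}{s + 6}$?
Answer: $\frac{116020}{9} \approx 12891.0$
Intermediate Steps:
$v{\left(Z,b \right)} = \frac{1}{9}$ ($v{\left(Z,b \right)} = \frac{1}{3 + 6} = \frac{1}{9}$)
$m{\left(C \right)} = \frac{1}{9} - C$
$E{\left(x,Y \right)} = -10 + x \left(Y + 16 x\right)$ ($E{\left(x,Y \right)} = \left(Y + 16 x\right) x - 10 = x \left(Y + 16 x\right) - 10 = -10 + x \left(Y + 16 x\right)$)
$E{\left(-26,m{\left(2 \right)} \right)} + 2036 = \left(-10 + 16 \left(-26\right)^{2} + \left(\frac{1}{9} - 2\right) \left(-26\right)\right) + 2036 = \left(-10 + 16 \cdot 676 + \left(\frac{1}{9} - 2\right) \left(-26\right)\right) + 2036 = \left(-10 + 10816 - - \frac{442}{9}\right) + 2036 = \left(-10 + 10816 + \frac{442}{9}\right) + 2036 = \frac{97696}{9} + 2036 = \frac{116020}{9}$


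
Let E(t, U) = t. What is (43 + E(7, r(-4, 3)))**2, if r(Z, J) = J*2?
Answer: 2500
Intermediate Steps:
r(Z, J) = 2*J
(43 + E(7, r(-4, 3)))**2 = (43 + 7)**2 = 50**2 = 2500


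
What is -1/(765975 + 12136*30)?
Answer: -1/1130055 ≈ -8.8491e-7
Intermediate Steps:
-1/(765975 + 12136*30) = -1/(765975 + 364080) = -1/1130055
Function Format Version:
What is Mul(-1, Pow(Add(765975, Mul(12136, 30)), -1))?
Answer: Rational(-1, 1130055) ≈ -8.8491e-7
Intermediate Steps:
Mul(-1, Pow(Add(765975, Mul(12136, 30)), -1)) = Mul(-1, Pow(Add(765975, 364080), -1)) = Mul(-1, Pow(1130055, -1)) = Mul(-1, Rational(1, 1130055)) = Rational(-1, 1130055)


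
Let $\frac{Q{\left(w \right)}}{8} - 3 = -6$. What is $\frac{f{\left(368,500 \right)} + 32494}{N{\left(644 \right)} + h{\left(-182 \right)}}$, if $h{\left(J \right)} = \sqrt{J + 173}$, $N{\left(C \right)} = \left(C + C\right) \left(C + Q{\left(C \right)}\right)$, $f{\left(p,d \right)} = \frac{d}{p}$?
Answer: $\frac{25949493640}{637698073609} - \frac{8968719 i}{58668222772028} \approx 0.040692 - 1.5287 \cdot 10^{-7} i$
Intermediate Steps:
$Q{\left(w \right)} = -24$ ($Q{\left(w \right)} = 24 + 8 \left(-6\right) = 24 - 48 = -24$)
$N{\left(C \right)} = 2 C \left(-24 + C\right)$ ($N{\left(C \right)} = \left(C + C\right) \left(C - 24\right) = 2 C \left(-24 + C\right)$)
$h{\left(J \right)} = \sqrt{173 + J}$
$\frac{f{\left(368,500 \right)} + 32494}{N{\left(644 \right)} + h{\left(-182 \right)}} = \frac{\frac{500}{368} + 32494}{2 \cdot 644 \left(-24 + 644\right) + \sqrt{173 - 182}} = \frac{500 \cdot \frac{1}{368} + 32494}{2 \cdot 644 \cdot 620 + \sqrt{-9}} = \frac{\frac{125}{92} + 32494}{798560 + 3 i} = \frac{2989573 \frac{798560 - 3 i}{637698073609}}{92} = \frac{2989573 \left(798560 - 3 i\right)}{58668222772028}$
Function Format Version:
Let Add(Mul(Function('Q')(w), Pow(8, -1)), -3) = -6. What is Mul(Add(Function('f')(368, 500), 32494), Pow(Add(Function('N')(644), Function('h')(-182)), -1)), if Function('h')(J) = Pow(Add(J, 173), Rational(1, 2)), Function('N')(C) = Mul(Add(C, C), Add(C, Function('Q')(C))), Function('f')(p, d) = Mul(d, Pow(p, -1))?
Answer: Add(Rational(25949493640, 637698073609), Mul(Rational(-8968719, 58668222772028), I)) ≈ Add(0.040692, Mul(-1.5287e-7, I))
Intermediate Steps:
Function('Q')(w) = -24 (Function('Q')(w) = Add(24, Mul(8, -6)) = Add(24, -48) = -24)
Function('N')(C) = Mul(2, C, Add(-24, C)) (Function('N')(C) = Mul(Add(C, C), Add(C, -24)) = Mul(Mul(2, C), Add(-24, C)) = Mul(2, C, Add(-24, C)))
Function('h')(J) = Pow(Add(173, J), Rational(1, 2))
Mul(Add(Function('f')(368, 500), 32494), Pow(Add(Function('N')(644), Function('h')(-182)), -1)) = Mul(Add(Mul(500, Pow(368, -1)), 32494), Pow(Add(Mul(2, 644, Add(-24, 644)), Pow(Add(173, -182), Rational(1, 2))), -1)) = Mul(Add(Mul(500, Rational(1, 368)), 32494), Pow(Add(Mul(2, 644, 620), Pow(-9, Rational(1, 2))), -1)) = Mul(Add(Rational(125, 92), 32494), Pow(Add(798560, Mul(3, I)), -1)) = Mul(Rational(2989573, 92), Mul(Rational(1, 637698073609), Add(798560, Mul(-3, I)))) = Mul(Rational(2989573, 58668222772028), Add(798560, Mul(-3, I)))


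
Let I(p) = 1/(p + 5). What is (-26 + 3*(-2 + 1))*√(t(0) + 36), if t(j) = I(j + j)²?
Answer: -29*√901/5 ≈ -174.10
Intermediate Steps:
I(p) = 1/(5 + p)
t(j) = (5 + 2*j)⁻² (t(j) = (1/(5 + (j + j)))² = (1/(5 + 2*j))² = (5 + 2*j)⁻²)
(-26 + 3*(-2 + 1))*√(t(0) + 36) = (-26 + 3*(-2 + 1))*√((5 + 2*0)⁻² + 36) = (-26 + 3*(-1))*√((5 + 0)⁻² + 36) = (-26 - 3)*√(5⁻² + 36) = -29*√(1/25 + 36) = -29*√901/5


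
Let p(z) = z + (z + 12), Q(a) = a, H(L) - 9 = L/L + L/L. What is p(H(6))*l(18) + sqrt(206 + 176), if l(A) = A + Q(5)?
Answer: 782 + sqrt(382) ≈ 801.54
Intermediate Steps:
H(L) = 11 (H(L) = 9 + (L/L + L/L) = 9 + (1 + 1) = 9 + 2 = 11)
p(z) = 12 + 2*z (p(z) = z + (12 + z) = 12 + 2*z)
l(A) = 5 + A (l(A) = A + 5 = 5 + A)
p(H(6))*l(18) + sqrt(206 + 176) = (12 + 2*11)*(5 + 18) + sqrt(206 + 176) = (12 + 22)*23 + sqrt(382) = 34*23 + sqrt(382) = 782 + sqrt(382)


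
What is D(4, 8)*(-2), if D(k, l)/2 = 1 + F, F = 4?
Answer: -20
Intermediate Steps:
D(k, l) = 10 (D(k, l) = 2*(1 + 4) = 2*5 = 10)
D(4, 8)*(-2) = 10*(-2) = -20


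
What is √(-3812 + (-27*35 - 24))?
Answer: I*√4781 ≈ 69.145*I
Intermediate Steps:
√(-3812 + (-27*35 - 24)) = √(-3812 + (-945 - 24)) = √(-3812 - 969) = √(-4781) = I*√4781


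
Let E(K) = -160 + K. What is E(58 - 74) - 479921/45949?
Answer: -8566945/45949 ≈ -186.44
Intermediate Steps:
E(58 - 74) - 479921/45949 = (-160 + (58 - 74)) - 479921/45949 = (-160 - 16) - 479921*1/45949 = -176 - 479921/45949 = -8566945/45949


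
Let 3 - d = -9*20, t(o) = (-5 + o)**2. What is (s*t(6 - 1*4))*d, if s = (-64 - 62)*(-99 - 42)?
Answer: 29260602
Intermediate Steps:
s = 17766 (s = -126*(-141) = 17766)
d = 183 (d = 3 - (-9)*20 = 3 - 1*(-180) = 3 + 180 = 183)
(s*t(6 - 1*4))*d = (17766*(-5 + (6 - 1*4))**2)*183 = (17766*(-5 + (6 - 4))**2)*183 = (17766*(-5 + 2)**2)*183 = (17766*(-3)**2)*183 = (17766*9)*183 = 159894*183 = 29260602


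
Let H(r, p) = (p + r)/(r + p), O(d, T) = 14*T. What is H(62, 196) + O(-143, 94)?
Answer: 1317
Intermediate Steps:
H(r, p) = 1 (H(r, p) = (p + r)/(p + r) = 1)
H(62, 196) + O(-143, 94) = 1 + 14*94 = 1 + 1316 = 1317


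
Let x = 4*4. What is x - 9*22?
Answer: -182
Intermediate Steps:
x = 16
x - 9*22 = 16 - 9*22 = 16 - 198 = -182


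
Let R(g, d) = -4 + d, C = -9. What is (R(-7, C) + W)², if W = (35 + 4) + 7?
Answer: 1089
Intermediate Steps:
W = 46 (W = 39 + 7 = 46)
(R(-7, C) + W)² = ((-4 - 9) + 46)² = (-13 + 46)² = 33² = 1089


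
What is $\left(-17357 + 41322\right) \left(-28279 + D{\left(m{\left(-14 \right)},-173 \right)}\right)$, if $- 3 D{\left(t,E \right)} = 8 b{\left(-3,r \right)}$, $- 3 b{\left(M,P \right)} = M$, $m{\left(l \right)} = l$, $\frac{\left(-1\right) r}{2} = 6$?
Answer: $- \frac{2033310425}{3} \approx -6.7777 \cdot 10^{8}$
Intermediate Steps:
$r = -12$ ($r = \left(-2\right) 6 = -12$)
$b{\left(M,P \right)} = - \frac{M}{3}$
$D{\left(t,E \right)} = - \frac{8}{3}$ ($D{\left(t,E \right)} = - \frac{8 \left(\left(- \frac{1}{3}\right) \left(-3\right)\right)}{3} = - \frac{8 \cdot 1}{3} = \left(- \frac{1}{3}\right) 8 = - \frac{8}{3}$)
$\left(-17357 + 41322\right) \left(-28279 + D{\left(m{\left(-14 \right)},-173 \right)}\right) = \left(-17357 + 41322\right) \left(-28279 - \frac{8}{3}\right) = 23965 \left(- \frac{84845}{3}\right) = - \frac{2033310425}{3}$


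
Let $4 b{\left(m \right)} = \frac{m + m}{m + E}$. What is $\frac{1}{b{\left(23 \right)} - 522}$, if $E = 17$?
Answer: $- \frac{80}{41737} \approx -0.0019168$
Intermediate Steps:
$b{\left(m \right)} = \frac{m}{2 \left(17 + m\right)}$ ($b{\left(m \right)} = \frac{\left(m + m\right) \frac{1}{m + 17}}{4} = \frac{2 m \frac{1}{17 + m}}{4} = \frac{m}{2 \left(17 + m\right)}$)
$\frac{1}{b{\left(23 \right)} - 522} = \frac{1}{\frac{1}{2} \cdot 23 \frac{1}{17 + 23} - 522} = \frac{1}{\frac{1}{2} \cdot 23 \cdot \frac{1}{40} - 522} = \frac{1}{\frac{23}{80} - 522} = \frac{1}{- \frac{41737}{80}} = - \frac{80}{41737}$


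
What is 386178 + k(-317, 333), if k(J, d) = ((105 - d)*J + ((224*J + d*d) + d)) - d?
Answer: 498335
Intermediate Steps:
k(J, d) = d² + 224*J + J*(105 - d) (k(J, d) = (J*(105 - d) + ((224*J + d²) + d)) - d = (J*(105 - d) + ((d² + 224*J) + d)) - d = (J*(105 - d) + (d + d² + 224*J)) - d = (d + d² + 224*J + J*(105 - d)) - d = d² + 224*J + J*(105 - d))
386178 + k(-317, 333) = 386178 + (333² + 329*(-317) - 1*(-317)*333) = 386178 + (110889 - 104293 + 105561) = 386178 + 112157 = 498335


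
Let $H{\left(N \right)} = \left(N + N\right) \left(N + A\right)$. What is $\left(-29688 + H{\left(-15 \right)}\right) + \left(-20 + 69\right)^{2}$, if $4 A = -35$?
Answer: $- \frac{53149}{2} \approx -26575.0$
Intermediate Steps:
$A = - \frac{35}{4}$ ($A = \frac{1}{4} \left(-35\right) = - \frac{35}{4} \approx -8.75$)
$H{\left(N \right)} = 2 N \left(- \frac{35}{4} + N\right)$ ($H{\left(N \right)} = \left(N + N\right) \left(N - \frac{35}{4}\right) = 2 N \left(- \frac{35}{4} + N\right)$)
$\left(-29688 + H{\left(-15 \right)}\right) + \left(-20 + 69\right)^{2} = \left(-29688 + \frac{1}{2} \left(-15\right) \left(-35 + 4 \left(-15\right)\right)\right) + \left(-20 + 69\right)^{2} = \left(-29688 + \frac{1}{2} \left(-15\right) \left(-35 - 60\right)\right) + 49^{2} = \left(-29688 + \frac{1}{2} \left(-15\right) \left(-95\right)\right) + 2401 = \left(-29688 + \frac{1425}{2}\right) + 2401 = - \frac{57951}{2} + 2401 = - \frac{53149}{2}$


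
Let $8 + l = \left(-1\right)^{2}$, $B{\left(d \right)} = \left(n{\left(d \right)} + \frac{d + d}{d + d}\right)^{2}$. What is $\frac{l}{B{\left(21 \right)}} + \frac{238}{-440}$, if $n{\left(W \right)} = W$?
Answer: $- \frac{336}{605} \approx -0.55537$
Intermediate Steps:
$B{\left(d \right)} = \left(1 + d\right)^{2}$ ($B{\left(d \right)} = \left(d + \frac{d + d}{d + d}\right)^{2} = \left(d + \frac{2 d}{2 d}\right)^{2} = \left(d + 2 d \frac{1}{2 d}\right)^{2} = \left(d + 1\right)^{2} = \left(1 + d\right)^{2}$)
$l = -7$ ($l = -8 + \left(-1\right)^{2} = -8 + 1 = -7$)
$\frac{l}{B{\left(21 \right)}} + \frac{238}{-440} = - \frac{7}{\left(1 + 21\right)^{2}} + \frac{238}{-440} = - \frac{7}{22^{2}} + 238 \left(- \frac{1}{440}\right) = - \frac{7}{484} - \frac{119}{220} = - \frac{336}{605}$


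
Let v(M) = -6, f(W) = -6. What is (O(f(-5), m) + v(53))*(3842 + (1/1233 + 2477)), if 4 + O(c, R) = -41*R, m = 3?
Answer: -1036246624/1233 ≈ -8.4043e+5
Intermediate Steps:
O(c, R) = -4 - 41*R
(O(f(-5), m) + v(53))*(3842 + (1/1233 + 2477)) = ((-4 - 41*3) - 6)*(3842 + (1/1233 + 2477)) = ((-4 - 123) - 6)*(3842 + (1/1233 + 2477)) = (-127 - 6)*(3842 + 3054142/1233) = -133*7791328/1233 = -1036246624/1233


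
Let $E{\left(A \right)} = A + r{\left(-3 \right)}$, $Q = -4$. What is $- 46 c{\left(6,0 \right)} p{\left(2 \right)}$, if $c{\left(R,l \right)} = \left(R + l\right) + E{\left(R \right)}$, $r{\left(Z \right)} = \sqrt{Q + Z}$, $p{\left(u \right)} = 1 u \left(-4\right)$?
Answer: $4416 + 368 i \sqrt{7} \approx 4416.0 + 973.64 i$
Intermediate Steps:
$p{\left(u \right)} = - 4 u$ ($p{\left(u \right)} = u \left(-4\right) = - 4 u$)
$r{\left(Z \right)} = \sqrt{-4 + Z}$
$E{\left(A \right)} = A + i \sqrt{7}$ ($E{\left(A \right)} = A + \sqrt{-4 - 3} = A + \sqrt{-7} = A + i \sqrt{7}$)
$c{\left(R,l \right)} = l + 2 R + i \sqrt{7}$ ($c{\left(R,l \right)} = \left(R + l\right) + \left(R + i \sqrt{7}\right) = l + 2 R + i \sqrt{7}$)
$- 46 c{\left(6,0 \right)} p{\left(2 \right)} = - 46 \left(0 + 2 \cdot 6 + i \sqrt{7}\right) \left(\left(-4\right) 2\right) = - 46 \left(0 + 12 + i \sqrt{7}\right) \left(-8\right) = - 46 \left(12 + i \sqrt{7}\right) \left(-8\right) = \left(-552 - 46 i \sqrt{7}\right) \left(-8\right) = 4416 + 368 i \sqrt{7}$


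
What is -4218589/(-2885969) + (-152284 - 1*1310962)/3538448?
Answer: 5352187607249/5105925618056 ≈ 1.0482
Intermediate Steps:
-4218589/(-2885969) + (-152284 - 1*1310962)/3538448 = -4218589*(-1/2885969) + (-152284 - 1310962)*(1/3538448) = 4218589/2885969 - 1463246*1/3538448 = 4218589/2885969 - 731623/1769224 = 5352187607249/5105925618056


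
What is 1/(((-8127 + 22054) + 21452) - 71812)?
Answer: -1/36433 ≈ -2.7448e-5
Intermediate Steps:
1/(((-8127 + 22054) + 21452) - 71812) = 1/((13927 + 21452) - 71812) = 1/(35379 - 71812) = 1/(-36433) = -1/36433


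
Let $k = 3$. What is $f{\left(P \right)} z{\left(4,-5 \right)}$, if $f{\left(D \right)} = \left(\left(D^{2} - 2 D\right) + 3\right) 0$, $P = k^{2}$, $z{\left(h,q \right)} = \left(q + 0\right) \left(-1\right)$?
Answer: $0$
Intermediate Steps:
$z{\left(h,q \right)} = - q$ ($z{\left(h,q \right)} = q \left(-1\right) = - q$)
$P = 9$ ($P = 3^{2} = 9$)
$f{\left(D \right)} = 0$ ($f{\left(D \right)} = \left(3 + D^{2} - 2 D\right) 0 = 0$)
$f{\left(P \right)} z{\left(4,-5 \right)} = 0 \left(\left(-1\right) \left(-5\right)\right) = 0 \cdot 5 = 0$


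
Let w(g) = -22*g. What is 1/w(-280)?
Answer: 1/6160 ≈ 0.00016234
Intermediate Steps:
1/w(-280) = 1/(-22*(-280)) = 1/6160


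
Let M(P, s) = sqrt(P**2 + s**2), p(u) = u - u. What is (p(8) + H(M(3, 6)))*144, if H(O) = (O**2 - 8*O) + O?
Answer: 6480 - 3024*sqrt(5) ≈ -281.87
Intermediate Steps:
p(u) = 0
H(O) = O**2 - 7*O
(p(8) + H(M(3, 6)))*144 = (0 + sqrt(3**2 + 6**2)*(-7 + sqrt(3**2 + 6**2)))*144 = (0 + sqrt(9 + 36)*(-7 + sqrt(9 + 36)))*144 = (0 + sqrt(45)*(-7 + sqrt(45)))*144 = (0 + (3*sqrt(5))*(-7 + 3*sqrt(5)))*144 = (0 + 3*sqrt(5)*(-7 + 3*sqrt(5)))*144 = (3*sqrt(5)*(-7 + 3*sqrt(5)))*144 = 432*sqrt(5)*(-7 + 3*sqrt(5))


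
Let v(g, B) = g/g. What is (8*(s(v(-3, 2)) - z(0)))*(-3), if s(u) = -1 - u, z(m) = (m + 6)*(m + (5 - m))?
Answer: 768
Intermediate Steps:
v(g, B) = 1
z(m) = 30 + 5*m (z(m) = (6 + m)*5 = 30 + 5*m)
(8*(s(v(-3, 2)) - z(0)))*(-3) = (8*((-1 - 1*1) - (30 + 5*0)))*(-3) = (8*((-1 - 1) - (30 + 0)))*(-3) = (8*(-2 - 1*30))*(-3) = (8*(-2 - 30))*(-3) = (8*(-32))*(-3) = -256*(-3) = 768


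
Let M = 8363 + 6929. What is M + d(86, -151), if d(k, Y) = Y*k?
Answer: 2306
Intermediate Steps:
M = 15292
M + d(86, -151) = 15292 - 151*86 = 15292 - 12986 = 2306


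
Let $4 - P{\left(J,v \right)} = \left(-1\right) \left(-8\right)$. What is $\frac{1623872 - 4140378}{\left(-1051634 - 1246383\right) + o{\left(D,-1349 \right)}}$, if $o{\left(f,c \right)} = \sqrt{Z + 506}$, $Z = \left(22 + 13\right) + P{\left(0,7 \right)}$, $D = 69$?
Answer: $\frac{2891486784301}{2640441065876} + \frac{1258253 \sqrt{537}}{2640441065876} \approx 1.0951$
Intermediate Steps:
$P{\left(J,v \right)} = -4$ ($P{\left(J,v \right)} = 4 - \left(-1\right) \left(-8\right) = 4 - 8 = -4$)
$Z = 31$ ($Z = \left(22 + 13\right) - 4 = 35 - 4 = 31$)
$o{\left(f,c \right)} = \sqrt{537}$ ($o{\left(f,c \right)} = \sqrt{31 + 506} = \sqrt{537}$)
$\frac{1623872 - 4140378}{\left(-1051634 - 1246383\right) + o{\left(D,-1349 \right)}} = \frac{1623872 - 4140378}{\left(-1051634 - 1246383\right) + \sqrt{537}} = - \frac{2516506}{-2298017 + \sqrt{537}}$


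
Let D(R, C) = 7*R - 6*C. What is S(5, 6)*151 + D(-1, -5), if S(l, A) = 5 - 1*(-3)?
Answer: 1231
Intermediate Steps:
D(R, C) = -6*C + 7*R
S(l, A) = 8 (S(l, A) = 5 + 3 = 8)
S(5, 6)*151 + D(-1, -5) = 8*151 + (-6*(-5) + 7*(-1)) = 1208 + (30 - 7) = 1208 + 23 = 1231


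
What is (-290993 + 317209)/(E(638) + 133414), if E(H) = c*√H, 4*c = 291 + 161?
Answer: 1748790712/8895574387 - 1481204*√638/8895574387 ≈ 0.19239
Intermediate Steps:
c = 113 (c = (291 + 161)/4 = (¼)*452 = 113)
E(H) = 113*√H
(-290993 + 317209)/(E(638) + 133414) = (-290993 + 317209)/(113*√638 + 133414) = 26216/(133414 + 113*√638)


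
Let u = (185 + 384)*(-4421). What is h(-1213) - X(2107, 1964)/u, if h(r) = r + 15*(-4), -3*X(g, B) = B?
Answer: -9606883595/7546647 ≈ -1273.0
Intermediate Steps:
X(g, B) = -B/3
h(r) = -60 + r (h(r) = r - 60 = -60 + r)
u = -2515549 (u = 569*(-4421) = -2515549)
h(-1213) - X(2107, 1964)/u = (-60 - 1213) - (-1/3*1964)/(-2515549) = -1273 - (-1964)*(-1)/(3*2515549) = -1273 - 1*1964/7546647 = -1273 - 1964/7546647 = -9606883595/7546647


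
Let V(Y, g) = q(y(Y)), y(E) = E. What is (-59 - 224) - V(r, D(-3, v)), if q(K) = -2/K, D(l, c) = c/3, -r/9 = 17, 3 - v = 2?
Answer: -43301/153 ≈ -283.01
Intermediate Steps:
v = 1 (v = 3 - 1*2 = 3 - 2 = 1)
r = -153 (r = -9*17 = -153)
D(l, c) = c/3 (D(l, c) = c*(⅓) = c/3)
V(Y, g) = -2/Y
(-59 - 224) - V(r, D(-3, v)) = (-59 - 224) - (-2)/(-153) = -283 - (-2)*(-1)/153 = -283 - 1*2/153 = -283 - 2/153 = -43301/153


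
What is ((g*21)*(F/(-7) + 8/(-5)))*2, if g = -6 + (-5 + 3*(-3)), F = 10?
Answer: 2544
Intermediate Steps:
g = -20 (g = -6 + (-5 - 9) = -6 - 14 = -20)
((g*21)*(F/(-7) + 8/(-5)))*2 = ((-20*21)*(10/(-7) + 8/(-5)))*2 = -420*(10*(-⅐) + 8*(-⅕))*2 = -420*(-10/7 - 8/5)*2 = -420*(-106/35)*2 = 1272*2 = 2544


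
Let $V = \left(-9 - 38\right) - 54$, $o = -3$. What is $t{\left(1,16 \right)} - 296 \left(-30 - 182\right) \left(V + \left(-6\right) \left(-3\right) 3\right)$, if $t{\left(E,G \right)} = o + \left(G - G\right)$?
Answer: $-2949347$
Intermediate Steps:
$t{\left(E,G \right)} = -3$ ($t{\left(E,G \right)} = -3 + \left(G - G\right) = -3 + 0 = -3$)
$V = -101$ ($V = \left(-9 - 38\right) - 54 = -47 - 54 = -101$)
$t{\left(1,16 \right)} - 296 \left(-30 - 182\right) \left(V + \left(-6\right) \left(-3\right) 3\right) = -3 - 296 \left(-30 - 182\right) \left(-101 + \left(-6\right) \left(-3\right) 3\right) = -3 - 296 \left(- 212 \left(-101 + 18 \cdot 3\right)\right) = -3 - 296 \left(- 212 \left(-101 + 54\right)\right) = -3 - 296 \left(\left(-212\right) \left(-47\right)\right) = -3 - 2949344 = -2949347$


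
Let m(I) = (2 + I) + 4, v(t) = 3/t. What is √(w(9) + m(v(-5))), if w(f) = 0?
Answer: 3*√15/5 ≈ 2.3238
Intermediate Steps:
m(I) = 6 + I
√(w(9) + m(v(-5))) = √(0 + (6 + 3/(-5))) = √(0 + (6 + 3*(-⅕))) = √(0 + (6 - ⅗)) = √(0 + 27/5) = √(27/5) = 3*√15/5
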